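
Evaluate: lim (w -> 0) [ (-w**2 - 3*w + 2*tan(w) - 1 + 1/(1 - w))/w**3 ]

5/3

Substitution gives 0/0; apply L'Hôpital's rule 3 times.
After differentiating numerator and denominator 3 times the quotient is (12*tan(w)^2/cos(w)^2 + 4/cos(w)^2 + 6/(w - 1)^4)/(6); at w = 0 this is 5/3.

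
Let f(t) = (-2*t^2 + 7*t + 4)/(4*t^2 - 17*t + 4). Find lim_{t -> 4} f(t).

Since t = 4 makes numerator and denominator zero, (t - 4) divides both.
Cancelling it gives (-2*t - 1)/(4*t - 1); now plug in t = 4 to get -3/5.

-3/5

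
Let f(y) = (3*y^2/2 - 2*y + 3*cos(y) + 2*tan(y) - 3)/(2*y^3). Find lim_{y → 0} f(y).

1/3

Substitution gives 0/0 (the numerator vanishes to order 3).
Expand each term to order y^3: the coefficient of y^3 in 2·tan(y) is 2/3 and in 3·cos(y) is 0.
Lower-order terms cancel with the polynomial part, so the numerator is (2/3)·y^3 + o(y^3), and the limit is (2/3)/(2) = 1/3.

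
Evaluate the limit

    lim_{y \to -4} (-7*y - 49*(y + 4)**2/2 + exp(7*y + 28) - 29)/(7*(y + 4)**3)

49/6

Direct substitution gives 0/0.
Apply L'Hôpital: lim (-49*y + 7*e^(7*y + 28) - 203)/(21*(y + 4)^2), still 0/0.
Apply L'Hôpital: lim (49*e^(7*y + 28) - 49)/(42*y + 168), still 0/0.
After 3 applications of L'Hôpital's rule the quotient is (343*e^(7*y + 28))/(42); substituting y = -4 gives 49/6.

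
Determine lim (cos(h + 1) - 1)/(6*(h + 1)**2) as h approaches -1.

Direct substitution gives 0/0.
Apply L'Hôpital: lim (-sin(h + 1))/(12*h + 12), still 0/0.
After 2 applications of L'Hôpital's rule the quotient is (-cos(h + 1))/(12); substituting h = -1 gives -1/12.

-1/12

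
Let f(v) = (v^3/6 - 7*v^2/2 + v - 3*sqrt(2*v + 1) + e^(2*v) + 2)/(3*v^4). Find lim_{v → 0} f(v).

61/72

Substitution gives 0/0 (the numerator vanishes to order 4).
Expand each term to order v^4: the coefficient of v^4 in -3·√(1 + 2v) is 15/8 and in e^(2v) is 2/3.
Lower-order terms cancel with the polynomial part, so the numerator is (61/24)·v^4 + o(v^4), and the limit is (61/24)/(3) = 61/72.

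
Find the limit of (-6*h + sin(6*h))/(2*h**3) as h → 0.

Direct substitution gives 0/0.
Apply L'Hôpital: lim (6*cos(6*h) - 6)/(6*h^2), still 0/0.
Apply L'Hôpital: lim (-36*sin(6*h))/(12*h), still 0/0.
After 3 applications of L'Hôpital's rule the quotient is (-216*cos(6*h))/(12); substituting h = 0 gives -18.

-18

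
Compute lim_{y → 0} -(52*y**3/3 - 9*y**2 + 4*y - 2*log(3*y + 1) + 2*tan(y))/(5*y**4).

-81/10

Substitution gives 0/0 (the numerator vanishes to order 4).
Expand each term to order y^4: the coefficient of y^4 in 2·tan(y) is 0 and in -2·ln(1 + 3y) is 81/2.
Lower-order terms cancel with the polynomial part, so the numerator is (81/2)·y^4 + o(y^4), and the limit is (81/2)/(-5) = -81/10.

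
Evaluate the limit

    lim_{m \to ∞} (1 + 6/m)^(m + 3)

The base → 1 and the exponent → ∞: a 1^∞ form.
Take logarithms: (m + 3)·ln(1 + 6/m). Since ln(1+u) ~ u for small u, this behaves like (m)·(6/m) → 6.
So the limit is e^(6).

e^(6)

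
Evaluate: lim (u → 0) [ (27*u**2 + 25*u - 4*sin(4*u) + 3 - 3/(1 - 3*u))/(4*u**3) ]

-115/12

Substitution gives 0/0; apply L'Hôpital's rule 3 times.
After differentiating numerator and denominator 3 times the quotient is (256*cos(4*u) - 486/(3*u - 1)^4)/(24); at u = 0 this is -115/12.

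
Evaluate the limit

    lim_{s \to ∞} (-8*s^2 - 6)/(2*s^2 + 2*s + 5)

Numerator and denominator both have degree 2.
Dividing every term by s^2, all lower-order terms vanish and the limit is the ratio of leading coefficients, -8/(2) = -4.

-4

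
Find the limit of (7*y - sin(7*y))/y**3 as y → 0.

343/6

Direct substitution gives 0/0.
Apply L'Hôpital: lim (7 - 7*cos(7*y))/(3*y^2), still 0/0.
Apply L'Hôpital: lim (49*sin(7*y))/(6*y), still 0/0.
After 3 applications of L'Hôpital's rule the quotient is (343*cos(7*y))/(6); substituting y = 0 gives 343/6.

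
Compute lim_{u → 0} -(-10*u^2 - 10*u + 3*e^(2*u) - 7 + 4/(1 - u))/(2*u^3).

-4

Substitution gives 0/0; apply L'Hôpital's rule 3 times.
After differentiating numerator and denominator 3 times the quotient is (24*e^(2*u) + 24/(u - 1)^4)/(-12); at u = 0 this is -4.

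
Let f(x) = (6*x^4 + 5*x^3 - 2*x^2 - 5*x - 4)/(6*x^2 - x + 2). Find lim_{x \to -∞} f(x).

∞

The numerator has higher degree (4 > 2); the quotient behaves like (6/(6))·x^2 for large |x|.
As x → −∞ this diverges to ∞.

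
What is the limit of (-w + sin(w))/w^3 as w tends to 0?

-1/6

Direct substitution gives 0/0.
Apply L'Hôpital: lim (cos(w) - 1)/(3*w^2), still 0/0.
Apply L'Hôpital: lim (-sin(w))/(6*w), still 0/0.
After 3 applications of L'Hôpital's rule the quotient is (-cos(w))/(6); substituting w = 0 gives -1/6.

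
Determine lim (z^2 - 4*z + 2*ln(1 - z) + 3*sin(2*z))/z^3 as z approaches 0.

-14/3

Substitution gives 0/0 (the numerator vanishes to order 3).
Expand each term to order z^3: the coefficient of z^3 in 3·sin(2z) is -4 and in 2·ln(1 - z) is -2/3.
Lower-order terms cancel with the polynomial part, so the numerator is (-14/3)·z^3 + o(z^3), and the limit is (-14/3)/(1) = -14/3.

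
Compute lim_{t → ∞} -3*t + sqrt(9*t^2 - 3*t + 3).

-1/2

This has the form ∞ − ∞. Multiply and divide by the conjugate √(9*t^2 - 3*t + 3) + 3t.
That gives (-3t + 3) / (√(9*t^2 - 3*t + 3) + 3t).
Divide numerator and denominator by t: the limit is -3/(2·3) = -1/2.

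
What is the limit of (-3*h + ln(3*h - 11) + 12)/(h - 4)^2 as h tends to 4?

Direct substitution gives 0/0.
Apply L'Hôpital: lim (-3 + 3/(3*h - 11))/(2*h - 8), still 0/0.
After 2 applications of L'Hôpital's rule the quotient is (-9/(3*h - 11)^2)/(2); substituting h = 4 gives -9/2.

-9/2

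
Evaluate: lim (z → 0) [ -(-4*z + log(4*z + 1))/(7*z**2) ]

Direct substitution gives 0/0.
Apply L'Hôpital: lim (-4 + 4/(4*z + 1))/(-14*z), still 0/0.
After 2 applications of L'Hôpital's rule the quotient is (-16/(4*z + 1)^2)/(-14); substituting z = 0 gives 8/7.

8/7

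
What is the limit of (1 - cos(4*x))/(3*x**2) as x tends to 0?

8/3

Substitution gives 0/0.
Use (1 − cos u)/u² → 1/2 with u = 4x: the limit is 4²/(2·3) = 8/3.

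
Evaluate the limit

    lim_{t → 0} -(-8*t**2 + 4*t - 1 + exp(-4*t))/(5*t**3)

Direct substitution gives 0/0.
Apply L'Hôpital: lim (-16*t + 4 - 4*e^(-4*t))/(-15*t^2), still 0/0.
Apply L'Hôpital: lim (-16 + 16*e^(-4*t))/(-30*t), still 0/0.
After 3 applications of L'Hôpital's rule the quotient is (-64*e^(-4*t))/(-30); substituting t = 0 gives 32/15.

32/15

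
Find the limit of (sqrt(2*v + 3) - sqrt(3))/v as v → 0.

Substitution gives 0/0. Multiply numerator and denominator by the conjugate √(3 + 2v) + √3.
The numerator becomes (3 + 2v) − 3 = 2v, so the expression simplifies to 2/(√(3 + 2v) + √3).
Letting v → 0 gives 2/(2√3) = √(3)/3.

√(3)/3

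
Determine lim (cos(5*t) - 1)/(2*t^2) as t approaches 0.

Direct substitution gives 0/0.
Apply L'Hôpital: lim (-5*sin(5*t))/(4*t), still 0/0.
After 2 applications of L'Hôpital's rule the quotient is (-25*cos(5*t))/(4); substituting t = 0 gives -25/4.

-25/4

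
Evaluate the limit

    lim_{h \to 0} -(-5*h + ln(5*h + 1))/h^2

25/2

Direct substitution gives 0/0.
Apply L'Hôpital: lim (-5 + 5/(5*h + 1))/(-2*h), still 0/0.
After 2 applications of L'Hôpital's rule the quotient is (-25/(5*h + 1)^2)/(-2); substituting h = 0 gives 25/2.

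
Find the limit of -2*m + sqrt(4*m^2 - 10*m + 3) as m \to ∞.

An ∞ − ∞ form. Rationalising with the conjugate, the difference becomes (-10m + 3) / (√(4*m^2 - 10*m + 3) + 2m).
For large m the denominator behaves like 2·2m, so the quotient tends to -10/4 = -5/2.

-5/2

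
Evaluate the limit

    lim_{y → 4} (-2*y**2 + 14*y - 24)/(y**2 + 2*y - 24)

-1/5

Direct substitution gives 0/0, so factor. Both numerator and denominator have (y - 4) as a factor.
After cancelling, the expression reduces to (6 - 2*y)/(y + 6).
Substituting y = 4 gives -1/5.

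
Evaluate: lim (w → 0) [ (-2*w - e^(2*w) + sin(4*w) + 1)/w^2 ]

-2

Substitution gives 0/0; apply L'Hôpital's rule 2 times.
After differentiating numerator and denominator 2 times the quotient is (-4*e^(2*w) - 16*sin(4*w))/(2); at w = 0 this is -2.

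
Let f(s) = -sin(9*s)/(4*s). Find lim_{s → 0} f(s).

Substitution gives 0/0.
Write it as (9/(-4))·sin(9s)/(9s); since sin(u)/u → 1, the limit is -9/4.

-9/4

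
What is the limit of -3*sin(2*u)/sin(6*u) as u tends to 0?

-1

Substitution gives 0/0.
Divide numerator and denominator by u: sin(2u)/u → 2 and sin(6u)/u → 6, so the limit is -3·2/6 = -1.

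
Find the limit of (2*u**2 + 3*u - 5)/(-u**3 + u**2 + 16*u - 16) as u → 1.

7/15

At u = 1 both the top and bottom vanish — a removable singularity. Factoring out (u - 1) from each leaves (2*u + 5)/(16 - u^2), which at u = 1 equals 7/15.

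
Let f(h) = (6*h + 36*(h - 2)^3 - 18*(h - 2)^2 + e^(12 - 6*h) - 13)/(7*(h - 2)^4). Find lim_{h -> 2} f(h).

Direct substitution gives 0/0.
Apply L'Hôpital: lim (-36*h + 108*(h - 2)^2 - 6*e^(12 - 6*h) + 78)/(28*(h - 2)^3), still 0/0.
Apply L'Hôpital: lim (216*h + 36*e^(12 - 6*h) - 468)/(84*(h - 2)^2), still 0/0.
Apply L'Hôpital: lim (216 - 216*e^(12 - 6*h))/(168*h - 336), still 0/0.
After 4 applications of L'Hôpital's rule the quotient is (1296*e^(12 - 6*h))/(168); substituting h = 2 gives 54/7.

54/7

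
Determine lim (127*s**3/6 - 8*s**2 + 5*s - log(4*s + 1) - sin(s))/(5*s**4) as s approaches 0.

64/5

Substitution gives 0/0; apply L'Hôpital's rule 4 times.
After differentiating numerator and denominator 4 times the quotient is (-sin(s) + 1536/(4*s + 1)^4)/(120); at s = 0 this is 64/5.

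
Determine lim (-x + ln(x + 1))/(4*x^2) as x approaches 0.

-1/8

Direct substitution gives 0/0.
Apply L'Hôpital: lim (-1 + 1/(x + 1))/(8*x), still 0/0.
After 2 applications of L'Hôpital's rule the quotient is (-1/(x + 1)^2)/(8); substituting x = 0 gives -1/8.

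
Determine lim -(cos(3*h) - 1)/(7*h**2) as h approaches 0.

9/14

Direct substitution gives 0/0.
Apply L'Hôpital: lim (-3*sin(3*h))/(-14*h), still 0/0.
After 2 applications of L'Hôpital's rule the quotient is (-9*cos(3*h))/(-14); substituting h = 0 gives 9/14.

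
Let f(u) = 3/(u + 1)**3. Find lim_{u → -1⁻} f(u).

As u → -1⁻, (u + 1) → 0⁻, so (u + 1)^3 → 0⁻ and 3/(u + 1)^3 → -∞.

-∞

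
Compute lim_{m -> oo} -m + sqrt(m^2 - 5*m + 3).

-5/2

An ∞ − ∞ form. Rationalising with the conjugate, the difference becomes (-5m + 3) / (√(m^2 - 5*m + 3) + m).
For large m the denominator behaves like 2·m, so the quotient tends to -5/2 = -5/2.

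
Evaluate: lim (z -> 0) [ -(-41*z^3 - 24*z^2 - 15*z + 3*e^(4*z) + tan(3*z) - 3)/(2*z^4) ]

Substitution gives 0/0; apply L'Hôpital's rule 4 times.
After differentiating numerator and denominator 4 times the quotient is (768*e^(4*z) + 1944*tan(3*z)^5 + 3240*tan(3*z)^3 + 1296*tan(3*z))/(-48); at z = 0 this is -16.

-16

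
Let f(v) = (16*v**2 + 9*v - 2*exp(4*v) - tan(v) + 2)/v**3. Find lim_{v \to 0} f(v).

Substitution gives 0/0; apply L'Hôpital's rule 3 times.
After differentiating numerator and denominator 3 times the quotient is (-128*e^(4*v) - 6*tan(v)^4 - 8*tan(v)^2 - 2)/(6); at v = 0 this is -65/3.

-65/3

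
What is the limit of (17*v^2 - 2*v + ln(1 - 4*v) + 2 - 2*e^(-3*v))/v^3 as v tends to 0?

Substitution gives 0/0; apply L'Hôpital's rule 3 times.
After differentiating numerator and denominator 3 times the quotient is (54*e^(-3*v) + 128/(4*v - 1)^3)/(6); at v = 0 this is -37/3.

-37/3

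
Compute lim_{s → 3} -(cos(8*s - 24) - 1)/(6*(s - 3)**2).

16/3

Direct substitution gives 0/0.
Apply L'Hôpital: lim (-8*sin(8*s - 24))/(36 - 12*s), still 0/0.
After 2 applications of L'Hôpital's rule the quotient is (-64*cos(8*s - 24))/(-12); substituting s = 3 gives 16/3.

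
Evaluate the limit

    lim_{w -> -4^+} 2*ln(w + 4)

As w → -4⁺, w + 4 → 0⁺ and ln(w + 4) → −∞.
Multiplying by 2 gives -∞.

-∞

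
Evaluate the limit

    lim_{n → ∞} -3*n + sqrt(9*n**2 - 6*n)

This has the form ∞ − ∞. Multiply and divide by the conjugate √(9*n^2 - 6*n) + 3n.
That gives (-6n) / (√(9*n^2 - 6*n) + 3n).
Divide numerator and denominator by n: the limit is -6/(2·3) = -1.

-1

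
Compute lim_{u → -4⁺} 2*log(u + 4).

As u → -4⁺, u + 4 → 0⁺ and ln(u + 4) → −∞.
Multiplying by 2 gives -∞.

-∞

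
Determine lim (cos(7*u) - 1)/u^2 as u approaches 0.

Direct substitution gives 0/0.
Apply L'Hôpital: lim (-7*sin(7*u))/(2*u), still 0/0.
After 2 applications of L'Hôpital's rule the quotient is (-49*cos(7*u))/(2); substituting u = 0 gives -49/2.

-49/2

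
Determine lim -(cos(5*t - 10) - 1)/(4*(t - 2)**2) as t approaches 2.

Direct substitution gives 0/0.
Apply L'Hôpital: lim (-5*sin(5*t - 10))/(16 - 8*t), still 0/0.
After 2 applications of L'Hôpital's rule the quotient is (-25*cos(5*t - 10))/(-8); substituting t = 2 gives 25/8.

25/8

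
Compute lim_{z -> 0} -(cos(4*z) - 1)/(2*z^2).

Direct substitution gives 0/0.
Apply L'Hôpital: lim (-4*sin(4*z))/(-4*z), still 0/0.
After 2 applications of L'Hôpital's rule the quotient is (-16*cos(4*z))/(-4); substituting z = 0 gives 4.

4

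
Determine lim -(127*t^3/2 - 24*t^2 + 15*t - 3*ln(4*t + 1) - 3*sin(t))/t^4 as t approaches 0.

-192

Substitution gives 0/0; apply L'Hôpital's rule 4 times.
After differentiating numerator and denominator 4 times the quotient is (-3*sin(t) + 4608/(4*t + 1)^4)/(-24); at t = 0 this is -192.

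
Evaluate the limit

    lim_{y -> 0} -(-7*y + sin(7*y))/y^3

343/6

Direct substitution gives 0/0.
Apply L'Hôpital: lim (7*cos(7*y) - 7)/(-3*y^2), still 0/0.
Apply L'Hôpital: lim (-49*sin(7*y))/(-6*y), still 0/0.
After 3 applications of L'Hôpital's rule the quotient is (-343*cos(7*y))/(-6); substituting y = 0 gives 343/6.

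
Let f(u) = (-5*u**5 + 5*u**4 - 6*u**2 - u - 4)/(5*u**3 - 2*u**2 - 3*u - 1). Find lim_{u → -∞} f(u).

The numerator has higher degree (5 > 3); the quotient behaves like (-5/(5))·u^2 for large |u|.
As u → −∞ this diverges to -∞.

-∞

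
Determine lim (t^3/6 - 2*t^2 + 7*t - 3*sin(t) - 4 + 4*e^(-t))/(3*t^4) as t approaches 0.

1/18

Substitution gives 0/0 (the numerator vanishes to order 4).
Expand each term to order t^4: the coefficient of t^4 in 4·e^(-t) is 1/6 and in -3·sin(t) is 0.
Lower-order terms cancel with the polynomial part, so the numerator is (1/6)·t^4 + o(t^4), and the limit is (1/6)/(3) = 1/18.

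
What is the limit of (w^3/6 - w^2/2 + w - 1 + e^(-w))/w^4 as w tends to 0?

Direct substitution gives 0/0.
Apply L'Hôpital: lim (w^2/2 - w + 1 - e^(-w))/(4*w^3), still 0/0.
Apply L'Hôpital: lim (w - 1 + e^(-w))/(12*w^2), still 0/0.
Apply L'Hôpital: lim (1 - e^(-w))/(24*w), still 0/0.
After 4 applications of L'Hôpital's rule the quotient is (e^(-w))/(24); substituting w = 0 gives 1/24.

1/24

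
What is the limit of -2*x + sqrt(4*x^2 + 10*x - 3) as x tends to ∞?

5/2

An ∞ − ∞ form. Rationalising with the conjugate, the difference becomes (10x - 3) / (√(4*x^2 + 10*x - 3) + 2x).
For large x the denominator behaves like 2·2x, so the quotient tends to 10/4 = 5/2.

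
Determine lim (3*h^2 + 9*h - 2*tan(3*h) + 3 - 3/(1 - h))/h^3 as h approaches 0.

Substitution gives 0/0; apply L'Hôpital's rule 3 times.
After differentiating numerator and denominator 3 times the quotient is (18*(24*(h - 1)^4*(cos(6*h) - 2)/(cos(6*h) + 1)^2 - 1)/(h - 1)^4)/(6); at h = 0 this is -21.

-21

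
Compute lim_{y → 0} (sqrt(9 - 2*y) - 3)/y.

-1/3

A 0/0 form; rationalise with √(9 - 2y) + √9. This collapses the numerator to -2y, leaving -2/(√(9 - 2y) + √9) → -2/(2√9) = -1/3.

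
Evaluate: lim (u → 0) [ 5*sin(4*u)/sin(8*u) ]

5/2

Substitution gives 0/0.
Divide numerator and denominator by u: sin(4u)/u → 4 and sin(8u)/u → 8, so the limit is 5·4/8 = 5/2.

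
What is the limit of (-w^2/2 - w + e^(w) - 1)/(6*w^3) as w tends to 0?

1/36

Direct substitution gives 0/0.
Apply L'Hôpital: lim (-w + e^(w) - 1)/(18*w^2), still 0/0.
Apply L'Hôpital: lim (e^(w) - 1)/(36*w), still 0/0.
After 3 applications of L'Hôpital's rule the quotient is (e^(w))/(36); substituting w = 0 gives 1/36.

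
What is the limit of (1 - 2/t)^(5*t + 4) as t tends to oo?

Write it as [(1 - 2/t)^t]^(5) · (1 - 2/t)^(4). The bracketed term tends to e^(-2) and the second factor to 1, so the limit is e^(-10).

e^(-10)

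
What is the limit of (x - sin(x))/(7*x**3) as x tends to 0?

Direct substitution gives 0/0.
Apply L'Hôpital: lim (1 - cos(x))/(21*x^2), still 0/0.
Apply L'Hôpital: lim (sin(x))/(42*x), still 0/0.
After 3 applications of L'Hôpital's rule the quotient is (cos(x))/(42); substituting x = 0 gives 1/42.

1/42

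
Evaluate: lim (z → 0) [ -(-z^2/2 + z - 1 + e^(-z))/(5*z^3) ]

Direct substitution gives 0/0.
Apply L'Hôpital: lim (-z + 1 - e^(-z))/(-15*z^2), still 0/0.
Apply L'Hôpital: lim (-1 + e^(-z))/(-30*z), still 0/0.
After 3 applications of L'Hôpital's rule the quotient is (-e^(-z))/(-30); substituting z = 0 gives 1/30.

1/30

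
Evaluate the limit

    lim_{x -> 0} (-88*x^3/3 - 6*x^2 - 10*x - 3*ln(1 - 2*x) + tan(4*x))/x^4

Substitution gives 0/0 (the numerator vanishes to order 4).
Expand each term to order x^4: the coefficient of x^4 in -3·ln(1 - 2x) is 12 and in tan(4x) is 0.
Lower-order terms cancel with the polynomial part, so the numerator is (12)·x^4 + o(x^4), and the limit is (12)/(1) = 12.

12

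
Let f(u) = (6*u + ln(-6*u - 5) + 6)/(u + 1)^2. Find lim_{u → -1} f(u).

-18

Direct substitution gives 0/0.
Apply L'Hôpital: lim (6 - 6/(-6*u - 5))/(2*u + 2), still 0/0.
After 2 applications of L'Hôpital's rule the quotient is (-36/(-6*u - 5)^2)/(2); substituting u = -1 gives -18.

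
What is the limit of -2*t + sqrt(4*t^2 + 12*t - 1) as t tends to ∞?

An ∞ − ∞ form. Rationalising with the conjugate, the difference becomes (12t - 1) / (√(4*t^2 + 12*t - 1) + 2t).
For large t the denominator behaves like 2·2t, so the quotient tends to 12/4 = 3.

3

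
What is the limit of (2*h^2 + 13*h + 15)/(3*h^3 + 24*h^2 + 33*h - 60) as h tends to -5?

-7/18

At h = -5 both the top and bottom vanish — a removable singularity. Factoring out (h + 5) from each leaves (2*h + 3)/(3*h^2 + 9*h - 12), which at h = -5 equals -7/18.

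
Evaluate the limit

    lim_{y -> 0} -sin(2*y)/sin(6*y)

-1/3

Substitution gives 0/0.
Divide numerator and denominator by y: sin(2y)/y → 2 and sin(6y)/y → 6, so the limit is -1·2/6 = -1/3.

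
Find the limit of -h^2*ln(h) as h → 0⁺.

This is a 0·(−∞) form. Rewrite as -1·ln(h) / h^(−2) and apply L'Hôpital:
the derivative quotient is -1·(1/h) / (−2·h^(−3)) = (1/2)·h^2 → 0.

0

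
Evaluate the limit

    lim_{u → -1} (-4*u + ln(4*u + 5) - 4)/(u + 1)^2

Direct substitution gives 0/0.
Apply L'Hôpital: lim (-4 + 4/(4*u + 5))/(2*u + 2), still 0/0.
After 2 applications of L'Hôpital's rule the quotient is (-16/(4*u + 5)^2)/(2); substituting u = -1 gives -8.

-8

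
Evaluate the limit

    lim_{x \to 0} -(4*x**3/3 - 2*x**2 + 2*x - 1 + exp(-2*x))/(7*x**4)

-2/21

Direct substitution gives 0/0.
Apply L'Hôpital: lim (4*x^2 - 4*x + 2 - 2*e^(-2*x))/(-28*x^3), still 0/0.
Apply L'Hôpital: lim (8*x - 4 + 4*e^(-2*x))/(-84*x^2), still 0/0.
Apply L'Hôpital: lim (8 - 8*e^(-2*x))/(-168*x), still 0/0.
After 4 applications of L'Hôpital's rule the quotient is (16*e^(-2*x))/(-168); substituting x = 0 gives -2/21.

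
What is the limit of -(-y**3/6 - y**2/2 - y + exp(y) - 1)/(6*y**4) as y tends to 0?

-1/144

Direct substitution gives 0/0.
Apply L'Hôpital: lim (-y^2/2 - y + e^(y) - 1)/(-24*y^3), still 0/0.
Apply L'Hôpital: lim (-y + e^(y) - 1)/(-72*y^2), still 0/0.
Apply L'Hôpital: lim (e^(y) - 1)/(-144*y), still 0/0.
After 4 applications of L'Hôpital's rule the quotient is (e^(y))/(-144); substituting y = 0 gives -1/144.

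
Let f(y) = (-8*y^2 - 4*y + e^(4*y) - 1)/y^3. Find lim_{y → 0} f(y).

Direct substitution gives 0/0.
Apply L'Hôpital: lim (-16*y + 4*e^(4*y) - 4)/(3*y^2), still 0/0.
Apply L'Hôpital: lim (16*e^(4*y) - 16)/(6*y), still 0/0.
After 3 applications of L'Hôpital's rule the quotient is (64*e^(4*y))/(6); substituting y = 0 gives 32/3.

32/3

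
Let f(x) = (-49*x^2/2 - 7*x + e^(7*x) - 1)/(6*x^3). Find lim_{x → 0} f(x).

Direct substitution gives 0/0.
Apply L'Hôpital: lim (-49*x + 7*e^(7*x) - 7)/(18*x^2), still 0/0.
Apply L'Hôpital: lim (49*e^(7*x) - 49)/(36*x), still 0/0.
After 3 applications of L'Hôpital's rule the quotient is (343*e^(7*x))/(36); substituting x = 0 gives 343/36.

343/36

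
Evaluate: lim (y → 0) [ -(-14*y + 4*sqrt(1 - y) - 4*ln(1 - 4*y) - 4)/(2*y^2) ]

Substitution gives 0/0; apply L'Hôpital's rule 2 times.
After differentiating numerator and denominator 2 times the quotient is (64/(4*y - 1)^2 - 1/(1 - y)^(3/2))/(-4); at y = 0 this is -63/4.

-63/4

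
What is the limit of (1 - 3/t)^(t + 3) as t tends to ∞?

e^(-3)

Write it as [(1 - 3/t)^t]^(1) · (1 - 3/t)^(3). The bracketed term tends to e^(-3) and the second factor to 1, so the limit is e^(-3).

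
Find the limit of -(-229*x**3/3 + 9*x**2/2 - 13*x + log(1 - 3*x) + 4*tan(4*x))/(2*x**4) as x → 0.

81/8

Substitution gives 0/0 (the numerator vanishes to order 4).
Expand each term to order x^4: the coefficient of x^4 in 4·tan(4x) is 0 and in ln(1 - 3x) is -81/4.
Lower-order terms cancel with the polynomial part, so the numerator is (-81/4)·x^4 + o(x^4), and the limit is (-81/4)/(-2) = 81/8.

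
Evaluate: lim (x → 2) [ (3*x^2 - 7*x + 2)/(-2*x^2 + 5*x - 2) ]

At x = 2 both the top and bottom vanish — a removable singularity. Factoring out (x - 2) from each leaves (3*x - 1)/(1 - 2*x), which at x = 2 equals -5/3.

-5/3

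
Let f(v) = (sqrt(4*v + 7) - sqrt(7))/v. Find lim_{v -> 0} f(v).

2*√(7)/7

A 0/0 form; rationalise with √(7 + 4v) + √7. This collapses the numerator to 4v, leaving 4/(√(7 + 4v) + √7) → 4/(2√7) = 2*√(7)/7.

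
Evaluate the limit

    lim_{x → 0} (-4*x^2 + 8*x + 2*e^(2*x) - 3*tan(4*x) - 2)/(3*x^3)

Substitution gives 0/0; apply L'Hôpital's rule 3 times.
After differentiating numerator and denominator 3 times the quotient is (16*e^(2*x) - 1152*tan(4*x)^4 - 1536*tan(4*x)^2 - 384)/(18); at x = 0 this is -184/9.

-184/9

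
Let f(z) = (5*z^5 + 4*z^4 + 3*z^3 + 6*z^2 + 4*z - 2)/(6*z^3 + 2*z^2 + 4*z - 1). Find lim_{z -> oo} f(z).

The numerator has higher degree (5 > 3); the quotient behaves like (5/(6))·z^2 for large |z|.
As z → +∞ this diverges to ∞.

∞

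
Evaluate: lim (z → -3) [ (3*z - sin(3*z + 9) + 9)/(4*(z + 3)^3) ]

Direct substitution gives 0/0.
Apply L'Hôpital: lim (3 - 3*cos(3*z + 9))/(12*(z + 3)^2), still 0/0.
Apply L'Hôpital: lim (9*sin(3*z + 9))/(24*z + 72), still 0/0.
After 3 applications of L'Hôpital's rule the quotient is (27*cos(3*z + 9))/(24); substituting z = -3 gives 9/8.

9/8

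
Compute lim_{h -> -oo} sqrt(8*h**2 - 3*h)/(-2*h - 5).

√(2)

For large |h|, √(8*h^2 - 3*h) ≈ √8·|h| and the denominator ≈ -2h.
Since h → −∞, |h| = −h, giving −√8/(-2) = √(2).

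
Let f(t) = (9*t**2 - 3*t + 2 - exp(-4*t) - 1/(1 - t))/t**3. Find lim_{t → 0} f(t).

29/3

Substitution gives 0/0; apply L'Hôpital's rule 3 times.
After differentiating numerator and denominator 3 times the quotient is (64*e^(-4*t) - 6/(t - 1)^4)/(6); at t = 0 this is 29/3.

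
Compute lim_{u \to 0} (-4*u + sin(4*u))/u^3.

-32/3

Direct substitution gives 0/0.
Apply L'Hôpital: lim (4*cos(4*u) - 4)/(3*u^2), still 0/0.
Apply L'Hôpital: lim (-16*sin(4*u))/(6*u), still 0/0.
After 3 applications of L'Hôpital's rule the quotient is (-64*cos(4*u))/(6); substituting u = 0 gives -32/3.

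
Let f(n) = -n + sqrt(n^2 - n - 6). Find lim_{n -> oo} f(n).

-1/2

This has the form ∞ − ∞. Multiply and divide by the conjugate √(n^2 - n - 6) + n.
That gives (-n - 6) / (√(n^2 - n - 6) + n).
Divide numerator and denominator by n: the limit is -1/(2·1) = -1/2.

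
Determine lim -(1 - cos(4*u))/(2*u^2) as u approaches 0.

-4

Substitution gives 0/0.
Use (1 − cos θ)/θ² → 1/2 with θ = 4u: the limit is 4²/(2·(-2)) = -4.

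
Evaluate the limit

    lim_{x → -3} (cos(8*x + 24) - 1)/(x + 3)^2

Direct substitution gives 0/0.
Apply L'Hôpital: lim (-8*sin(8*x + 24))/(2*x + 6), still 0/0.
After 2 applications of L'Hôpital's rule the quotient is (-64*cos(8*x + 24))/(2); substituting x = -3 gives -32.

-32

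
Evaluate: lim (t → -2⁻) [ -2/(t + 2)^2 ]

-∞

As t → -2⁻, (t + 2) → 0⁻, so (t + 2)^2 → 0⁺ and -2/(t + 2)^2 → -∞.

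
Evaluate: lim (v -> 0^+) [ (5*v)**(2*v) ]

1

Base → 0⁺ and exponent → 0⁺: a 0^0 form.
Take logs: 2v·ln(5v). This is 0·(−∞); rewriting as ln(5v)/(1/(2v)) and applying L'Hôpital gives 0.
Hence the limit is e^0 = 1.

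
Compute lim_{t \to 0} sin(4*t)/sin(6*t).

2/3

Substitution gives 0/0.
Divide numerator and denominator by t: sin(4t)/t → 4 and sin(6t)/t → 6, so the limit is 1·4/6 = 2/3.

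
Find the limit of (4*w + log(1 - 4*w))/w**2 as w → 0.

Direct substitution gives 0/0.
Apply L'Hôpital: lim (4 - 4/(1 - 4*w))/(2*w), still 0/0.
After 2 applications of L'Hôpital's rule the quotient is (-16/(1 - 4*w)^2)/(2); substituting w = 0 gives -8.

-8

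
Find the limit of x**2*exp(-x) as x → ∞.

Write as x^2/e^{1x}, an ∞/∞ form.
Exponential growth dominates any polynomial, so repeated L'Hôpital (or the standard result) gives 0.

0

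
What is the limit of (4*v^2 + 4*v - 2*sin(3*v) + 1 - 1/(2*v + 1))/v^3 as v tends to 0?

17

Substitution gives 0/0 (the numerator vanishes to order 3).
Expand each term to order v^3: the coefficient of v^3 in −1/(1 + 2v) is 8 and in -2·sin(3v) is 9.
Lower-order terms cancel with the polynomial part, so the numerator is (17)·v^3 + o(v^3), and the limit is (17)/(1) = 17.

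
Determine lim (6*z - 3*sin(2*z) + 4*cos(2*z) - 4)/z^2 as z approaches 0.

Substitution gives 0/0 (the numerator vanishes to order 2).
Expand each term to order z^2: the coefficient of z^2 in 4·cos(2z) is -8 and in -3·sin(2z) is 0.
Lower-order terms cancel with the polynomial part, so the numerator is (-8)·z^2 + o(z^2), and the limit is (-8)/(1) = -8.

-8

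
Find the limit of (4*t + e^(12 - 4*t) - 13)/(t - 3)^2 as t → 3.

8

Direct substitution gives 0/0.
Apply L'Hôpital: lim (4 - 4*e^(12 - 4*t))/(2*t - 6), still 0/0.
After 2 applications of L'Hôpital's rule the quotient is (16*e^(12 - 4*t))/(2); substituting t = 3 gives 8.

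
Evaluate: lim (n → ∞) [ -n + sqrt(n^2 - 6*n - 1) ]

-3

This has the form ∞ − ∞. Multiply and divide by the conjugate √(n^2 - 6*n - 1) + n.
That gives (-6n - 1) / (√(n^2 - 6*n - 1) + n).
Divide numerator and denominator by n: the limit is -6/(2·1) = -3.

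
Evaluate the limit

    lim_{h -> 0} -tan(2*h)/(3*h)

Substitution gives 0/0.
Since tan(u)/u → 1 as u → 0, tan(2h)/(2h) → 1 and the limit is 2/(-3) = -2/3.

-2/3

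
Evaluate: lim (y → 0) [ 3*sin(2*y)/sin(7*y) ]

6/7

Substitution gives 0/0.
Divide numerator and denominator by y: sin(2y)/y → 2 and sin(7y)/y → 7, so the limit is 3·2/7 = 6/7.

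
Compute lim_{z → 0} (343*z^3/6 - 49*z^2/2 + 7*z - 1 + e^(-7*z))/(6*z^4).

Direct substitution gives 0/0.
Apply L'Hôpital: lim (343*z^2/2 - 49*z + 7 - 7*e^(-7*z))/(24*z^3), still 0/0.
Apply L'Hôpital: lim (343*z - 49 + 49*e^(-7*z))/(72*z^2), still 0/0.
Apply L'Hôpital: lim (343 - 343*e^(-7*z))/(144*z), still 0/0.
After 4 applications of L'Hôpital's rule the quotient is (2401*e^(-7*z))/(144); substituting z = 0 gives 2401/144.

2401/144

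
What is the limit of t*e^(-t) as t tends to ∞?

0

Write as t^1/e^{1t}, an ∞/∞ form.
Exponential growth dominates any polynomial, so repeated L'Hôpital (or the standard result) gives 0.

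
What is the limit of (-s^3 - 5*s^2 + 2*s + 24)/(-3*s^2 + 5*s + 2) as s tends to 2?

Since s = 2 makes numerator and denominator zero, (s - 2) divides both.
Cancelling it gives (-s^2 - 7*s - 12)/(-3*s - 1); now plug in s = 2 to get 30/7.

30/7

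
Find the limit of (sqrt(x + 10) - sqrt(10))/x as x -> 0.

Substitution gives 0/0. Multiply numerator and denominator by the conjugate √(10 + x) + √10.
The numerator becomes (10 + x) − 10 = x, so the expression simplifies to 1/(√(10 + x) + √10).
Letting x → 0 gives 1/(2√10) = √(10)/20.

√(10)/20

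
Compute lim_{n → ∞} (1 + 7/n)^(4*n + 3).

e^(28)

Let L be the limit and take ln: ln L = lim (4n + 3)·ln(1 + 7/n) = lim (4n + 3)·(7/n + O(1/n²)) = 28.
Hence L = e^(28).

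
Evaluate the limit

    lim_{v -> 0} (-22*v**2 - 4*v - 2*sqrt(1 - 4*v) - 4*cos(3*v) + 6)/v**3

8

Substitution gives 0/0; apply L'Hôpital's rule 3 times.
After differentiating numerator and denominator 3 times the quotient is (-108*sin(3*v) + 48/(1 - 4*v)^(5/2))/(6); at v = 0 this is 8.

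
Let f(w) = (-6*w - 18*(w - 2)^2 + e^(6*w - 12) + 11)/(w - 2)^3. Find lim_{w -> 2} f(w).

Direct substitution gives 0/0.
Apply L'Hôpital: lim (-36*w + 6*e^(6*w - 12) + 66)/(3*(w - 2)^2), still 0/0.
Apply L'Hôpital: lim (36*e^(6*w - 12) - 36)/(6*w - 12), still 0/0.
After 3 applications of L'Hôpital's rule the quotient is (216*e^(6*w - 12))/(6); substituting w = 2 gives 36.

36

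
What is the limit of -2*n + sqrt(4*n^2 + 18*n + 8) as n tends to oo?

9/2

An ∞ − ∞ form. Rationalising with the conjugate, the difference becomes (18n + 8) / (√(4*n^2 + 18*n + 8) + 2n).
For large n the denominator behaves like 2·2n, so the quotient tends to 18/4 = 9/2.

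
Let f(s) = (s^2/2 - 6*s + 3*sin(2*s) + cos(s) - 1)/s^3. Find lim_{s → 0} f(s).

Substitution gives 0/0 (the numerator vanishes to order 3).
Expand each term to order s^3: the coefficient of s^3 in 3·sin(2s) is -4 and in cos(s) is 0.
Lower-order terms cancel with the polynomial part, so the numerator is (-4)·s^3 + o(s^3), and the limit is (-4)/(1) = -4.

-4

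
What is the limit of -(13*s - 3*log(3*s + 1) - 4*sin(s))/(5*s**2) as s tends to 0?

-27/10

Substitution gives 0/0 (the numerator vanishes to order 2).
Expand each term to order s^2: the coefficient of s^2 in -3·ln(1 + 3s) is 27/2 and in -4·sin(s) is 0.
Lower-order terms cancel with the polynomial part, so the numerator is (27/2)·s^2 + o(s^2), and the limit is (27/2)/(-5) = -27/10.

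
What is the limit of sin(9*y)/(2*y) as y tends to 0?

Substitution gives 0/0.
Write it as (9/2)·sin(9y)/(9y); since sin(u)/u → 1, the limit is 9/2.

9/2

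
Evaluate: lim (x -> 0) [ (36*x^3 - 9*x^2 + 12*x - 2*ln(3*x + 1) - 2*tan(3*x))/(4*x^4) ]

81/8

Substitution gives 0/0; apply L'Hôpital's rule 4 times.
After differentiating numerator and denominator 4 times the quotient is (1296*tan(3*x)/cos(3*x)^2 - 3888*tan(3*x)/cos(3*x)^4 + 972/(3*x + 1)^4)/(96); at x = 0 this is 81/8.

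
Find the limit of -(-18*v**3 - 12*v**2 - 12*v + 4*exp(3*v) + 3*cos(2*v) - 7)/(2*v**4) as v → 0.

-31/4

Substitution gives 0/0 (the numerator vanishes to order 4).
Expand each term to order v^4: the coefficient of v^4 in 4·e^(3v) is 27/2 and in 3·cos(2v) is 2.
Lower-order terms cancel with the polynomial part, so the numerator is (31/2)·v^4 + o(v^4), and the limit is (31/2)/(-2) = -31/4.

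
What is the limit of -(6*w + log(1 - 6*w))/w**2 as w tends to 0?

Direct substitution gives 0/0.
Apply L'Hôpital: lim (6 - 6/(1 - 6*w))/(-2*w), still 0/0.
After 2 applications of L'Hôpital's rule the quotient is (-36/(1 - 6*w)^2)/(-2); substituting w = 0 gives 18.

18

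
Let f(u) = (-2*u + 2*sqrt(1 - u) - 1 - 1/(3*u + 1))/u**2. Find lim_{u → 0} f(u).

-37/4

Substitution gives 0/0; apply L'Hôpital's rule 2 times.
After differentiating numerator and denominator 2 times the quotient is (-18/(3*u + 1)^3 - 1/(2*(1 - u)^(3/2)))/(2); at u = 0 this is -37/4.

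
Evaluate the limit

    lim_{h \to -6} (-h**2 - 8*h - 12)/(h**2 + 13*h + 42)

4

Direct substitution gives 0/0, so factor. Both numerator and denominator have (h + 6) as a factor.
After cancelling, the expression reduces to (-h - 2)/(h + 7).
Substituting h = -6 gives 4.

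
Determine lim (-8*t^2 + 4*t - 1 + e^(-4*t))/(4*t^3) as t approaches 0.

Direct substitution gives 0/0.
Apply L'Hôpital: lim (-16*t + 4 - 4*e^(-4*t))/(12*t^2), still 0/0.
Apply L'Hôpital: lim (-16 + 16*e^(-4*t))/(24*t), still 0/0.
After 3 applications of L'Hôpital's rule the quotient is (-64*e^(-4*t))/(24); substituting t = 0 gives -8/3.

-8/3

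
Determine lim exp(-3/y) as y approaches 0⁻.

∞

As y → 0⁻, -3/(y) → +∞, so e^(-3/(y)) → ∞.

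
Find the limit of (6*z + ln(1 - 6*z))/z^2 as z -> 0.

Direct substitution gives 0/0.
Apply L'Hôpital: lim (6 - 6/(1 - 6*z))/(2*z), still 0/0.
After 2 applications of L'Hôpital's rule the quotient is (-36/(1 - 6*z)^2)/(2); substituting z = 0 gives -18.

-18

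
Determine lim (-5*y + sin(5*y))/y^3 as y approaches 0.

Direct substitution gives 0/0.
Apply L'Hôpital: lim (5*cos(5*y) - 5)/(3*y^2), still 0/0.
Apply L'Hôpital: lim (-25*sin(5*y))/(6*y), still 0/0.
After 3 applications of L'Hôpital's rule the quotient is (-125*cos(5*y))/(6); substituting y = 0 gives -125/6.

-125/6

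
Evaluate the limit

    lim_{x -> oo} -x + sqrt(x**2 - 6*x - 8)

-3

This has the form ∞ − ∞. Multiply and divide by the conjugate √(x^2 - 6*x - 8) + x.
That gives (-6x - 8) / (√(x^2 - 6*x - 8) + x).
Divide numerator and denominator by x: the limit is -6/(2·1) = -3.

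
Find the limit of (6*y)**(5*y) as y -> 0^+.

1

Base → 0⁺ and exponent → 0⁺: a 0^0 form.
Take logs: 5y·ln(6y). This is 0·(−∞); rewriting as ln(6y)/(1/(5y)) and applying L'Hôpital gives 0.
Hence the limit is e^0 = 1.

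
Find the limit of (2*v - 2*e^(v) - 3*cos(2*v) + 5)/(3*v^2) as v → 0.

Substitution gives 0/0; apply L'Hôpital's rule 2 times.
After differentiating numerator and denominator 2 times the quotient is (-2*e^(v) + 12*cos(2*v))/(6); at v = 0 this is 5/3.

5/3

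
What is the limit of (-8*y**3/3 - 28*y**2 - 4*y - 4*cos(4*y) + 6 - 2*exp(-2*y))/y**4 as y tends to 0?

Substitution gives 0/0; apply L'Hôpital's rule 4 times.
After differentiating numerator and denominator 4 times the quotient is (-1024*cos(4*y) - 32*e^(-2*y))/(24); at y = 0 this is -44.

-44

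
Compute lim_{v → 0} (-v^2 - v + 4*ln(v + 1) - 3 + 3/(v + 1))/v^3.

Substitution gives 0/0; apply L'Hôpital's rule 3 times.
After differentiating numerator and denominator 3 times the quotient is (2*(4*v - 5)/(v + 1)^4)/(6); at v = 0 this is -5/3.

-5/3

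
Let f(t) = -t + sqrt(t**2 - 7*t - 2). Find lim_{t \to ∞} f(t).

This has the form ∞ − ∞. Multiply and divide by the conjugate √(t^2 - 7*t - 2) + t.
That gives (-7t - 2) / (√(t^2 - 7*t - 2) + t).
Divide numerator and denominator by t: the limit is -7/(2·1) = -7/2.

-7/2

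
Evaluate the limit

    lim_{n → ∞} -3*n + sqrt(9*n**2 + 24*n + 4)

This has the form ∞ − ∞. Multiply and divide by the conjugate √(9*n^2 + 24*n + 4) + 3n.
That gives (24n + 4) / (√(9*n^2 + 24*n + 4) + 3n).
Divide numerator and denominator by n: the limit is 24/(2·3) = 4.

4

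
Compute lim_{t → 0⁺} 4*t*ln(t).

This is a 0·(−∞) form. Rewrite as 4·ln(t) / t^(−1) and apply L'Hôpital:
the derivative quotient is 4·(1/t) / (−1·t^(−2)) = (-4/1)·t^1 → 0.

0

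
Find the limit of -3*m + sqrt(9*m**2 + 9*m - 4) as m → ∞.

3/2

An ∞ − ∞ form. Rationalising with the conjugate, the difference becomes (9m - 4) / (√(9*m^2 + 9*m - 4) + 3m).
For large m the denominator behaves like 2·3m, so the quotient tends to 9/6 = 3/2.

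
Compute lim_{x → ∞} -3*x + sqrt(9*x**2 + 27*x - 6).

9/2

This has the form ∞ − ∞. Multiply and divide by the conjugate √(9*x^2 + 27*x - 6) + 3x.
That gives (27x - 6) / (√(9*x^2 + 27*x - 6) + 3x).
Divide numerator and denominator by x: the limit is 27/(2·3) = 9/2.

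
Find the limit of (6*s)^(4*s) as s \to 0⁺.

1

Base → 0⁺ and exponent → 0⁺: a 0^0 form.
Take logs: 4s·ln(6s). This is 0·(−∞); rewriting as ln(6s)/(1/(4s)) and applying L'Hôpital gives 0.
Hence the limit is e^0 = 1.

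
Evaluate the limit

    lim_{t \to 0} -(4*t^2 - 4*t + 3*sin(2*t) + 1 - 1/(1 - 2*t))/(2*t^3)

Substitution gives 0/0; apply L'Hôpital's rule 3 times.
After differentiating numerator and denominator 3 times the quotient is (-24*cos(2*t) - 48/(2*t - 1)^4)/(-12); at t = 0 this is 6.

6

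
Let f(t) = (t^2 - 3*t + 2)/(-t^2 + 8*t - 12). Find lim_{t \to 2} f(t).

Since t = 2 makes numerator and denominator zero, (t - 2) divides both.
Cancelling it gives (t - 1)/(6 - t); now plug in t = 2 to get 1/4.

1/4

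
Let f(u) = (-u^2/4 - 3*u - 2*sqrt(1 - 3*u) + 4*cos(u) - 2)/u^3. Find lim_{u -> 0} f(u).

27/8

Substitution gives 0/0 (the numerator vanishes to order 3).
Expand each term to order u^3: the coefficient of u^3 in 4·cos(u) is 0 and in -2·√(1 - 3u) is 27/8.
Lower-order terms cancel with the polynomial part, so the numerator is (27/8)·u^3 + o(u^3), and the limit is (27/8)/(1) = 27/8.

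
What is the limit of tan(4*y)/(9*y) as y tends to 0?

4/9

Substitution gives 0/0.
Since tan(u)/u → 1 as u → 0, tan(4y)/(4y) → 1 and the limit is 4/9.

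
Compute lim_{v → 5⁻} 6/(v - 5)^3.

As v → 5⁻, (v - 5) → 0⁻, so (v - 5)^3 → 0⁻ and 6/(v - 5)^3 → -∞.

-∞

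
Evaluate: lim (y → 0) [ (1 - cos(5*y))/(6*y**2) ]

25/12

Substitution gives 0/0.
Use (1 − cos u)/u² → 1/2 with u = 5y: the limit is 5²/(2·6) = 25/12.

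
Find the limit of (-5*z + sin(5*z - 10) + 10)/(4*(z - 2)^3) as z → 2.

-125/24

Direct substitution gives 0/0.
Apply L'Hôpital: lim (5*cos(5*z - 10) - 5)/(12*(z - 2)^2), still 0/0.
Apply L'Hôpital: lim (-25*sin(5*z - 10))/(24*z - 48), still 0/0.
After 3 applications of L'Hôpital's rule the quotient is (-125*cos(5*z - 10))/(24); substituting z = 2 gives -125/24.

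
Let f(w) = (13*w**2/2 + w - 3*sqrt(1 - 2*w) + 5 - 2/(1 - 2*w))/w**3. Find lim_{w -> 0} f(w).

Substitution gives 0/0; apply L'Hôpital's rule 3 times.
After differentiating numerator and denominator 3 times the quotient is (-96/(2*w - 1)^4 + 9*(2*w - 1)^4/(1 - 2*w)^(13/2))/(6); at w = 0 this is -29/2.

-29/2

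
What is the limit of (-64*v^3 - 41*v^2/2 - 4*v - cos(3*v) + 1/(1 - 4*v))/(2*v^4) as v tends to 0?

2021/16

Substitution gives 0/0; apply L'Hôpital's rule 4 times.
After differentiating numerator and denominator 4 times the quotient is (-81*cos(3*v) - 6144/(4*v - 1)^5)/(48); at v = 0 this is 2021/16.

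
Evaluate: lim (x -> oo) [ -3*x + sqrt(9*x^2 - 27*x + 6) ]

This has the form ∞ − ∞. Multiply and divide by the conjugate √(9*x^2 - 27*x + 6) + 3x.
That gives (-27x + 6) / (√(9*x^2 - 27*x + 6) + 3x).
Divide numerator and denominator by x: the limit is -27/(2·3) = -9/2.

-9/2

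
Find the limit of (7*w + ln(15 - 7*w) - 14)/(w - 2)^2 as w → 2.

-49/2

Direct substitution gives 0/0.
Apply L'Hôpital: lim (7 - 7/(15 - 7*w))/(2*w - 4), still 0/0.
After 2 applications of L'Hôpital's rule the quotient is (-49/(15 - 7*w)^2)/(2); substituting w = 2 gives -49/2.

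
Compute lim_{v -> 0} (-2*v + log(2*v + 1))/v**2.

-2

Direct substitution gives 0/0.
Apply L'Hôpital: lim (-2 + 2/(2*v + 1))/(2*v), still 0/0.
After 2 applications of L'Hôpital's rule the quotient is (-4/(2*v + 1)^2)/(2); substituting v = 0 gives -2.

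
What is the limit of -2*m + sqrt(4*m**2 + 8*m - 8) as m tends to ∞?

2

This has the form ∞ − ∞. Multiply and divide by the conjugate √(4*m^2 + 8*m - 8) + 2m.
That gives (8m - 8) / (√(4*m^2 + 8*m - 8) + 2m).
Divide numerator and denominator by m: the limit is 8/(2·2) = 2.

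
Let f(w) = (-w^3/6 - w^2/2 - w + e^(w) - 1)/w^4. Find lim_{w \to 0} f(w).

Direct substitution gives 0/0.
Apply L'Hôpital: lim (-w^2/2 - w + e^(w) - 1)/(4*w^3), still 0/0.
Apply L'Hôpital: lim (-w + e^(w) - 1)/(12*w^2), still 0/0.
Apply L'Hôpital: lim (e^(w) - 1)/(24*w), still 0/0.
After 4 applications of L'Hôpital's rule the quotient is (e^(w))/(24); substituting w = 0 gives 1/24.

1/24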